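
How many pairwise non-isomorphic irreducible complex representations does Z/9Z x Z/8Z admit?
72

Proof sketch: The number of irreducible complex representations of a finite group equals its number of conjugacy classes. Z/9Z x Z/8Z is abelian of order 72, so every element is its own conjugacy class: 72 classes, so Z/9Z x Z/8Z (order 72) has exactly 72 irreducible complex representations.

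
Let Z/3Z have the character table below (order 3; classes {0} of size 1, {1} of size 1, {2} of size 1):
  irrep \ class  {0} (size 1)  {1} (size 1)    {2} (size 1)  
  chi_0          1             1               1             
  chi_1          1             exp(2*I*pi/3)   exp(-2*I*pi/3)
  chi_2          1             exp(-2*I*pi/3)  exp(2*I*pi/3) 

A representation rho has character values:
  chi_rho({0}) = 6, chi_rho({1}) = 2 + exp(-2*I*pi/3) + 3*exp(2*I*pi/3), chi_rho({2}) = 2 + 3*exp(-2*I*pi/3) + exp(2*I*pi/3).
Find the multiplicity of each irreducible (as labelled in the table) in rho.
Multiplicities: chi_0: 2, chi_1: 3, chi_2: 1.

Justification: Use <chi_rho, chi> = (1/|G|) sum_C |C| * chi_rho(C) * conj(chi(C)) with |G| = 3 for each irreducible chi in the table:
  <chi_rho, chi_0> = (1/3)[1*(6)*conj(1) + 1*(2 + exp(-2*I*pi/3) + 3*exp(2*I*pi/3))*conj(1) + 1*(2 + 3*exp(-2*I*pi/3) + exp(2*I*pi/3))*conj(1)]
      = (1/3)[(6) + (2 + exp(-2*I*pi/3) + 3*exp(2*I*pi/3)) + (2 + 3*exp(-2*I*pi/3) + exp(2*I*pi/3))] = 6/3 = 2
  <chi_rho, chi_1> = (1/3)[1*(6)*conj(1) + 1*(2 + exp(-2*I*pi/3) + 3*exp(2*I*pi/3))*conj(exp(2*I*pi/3)) + 1*(2 + 3*exp(-2*I*pi/3) + exp(2*I*pi/3))*conj(exp(-2*I*pi/3))]
      = (1/3)[(6) + (3 + 2*exp(-2*I*pi/3) + exp(2*I*pi/3)) + (3 + exp(-2*I*pi/3) + 2*exp(2*I*pi/3))] = 9/3 = 3
  <chi_rho, chi_2> = (1/3)[1*(6)*conj(1) + 1*(2 + exp(-2*I*pi/3) + 3*exp(2*I*pi/3))*conj(exp(-2*I*pi/3)) + 1*(2 + 3*exp(-2*I*pi/3) + exp(2*I*pi/3))*conj(exp(2*I*pi/3))]
      = (1/3)[(6) + (1 + 3*exp(-2*I*pi/3) + 2*exp(2*I*pi/3)) + (1 + 2*exp(-2*I*pi/3) + 3*exp(2*I*pi/3))] = 3/3 = 1
(Exp terms are combined using exp(i*s)*conj(exp(i*t)) = exp(i*(s-t)), and sums of them are collapsed using the identity that for every m > 1 the m distinct m-th roots of unity sum to 0, e.g. 1 + exp(2*I*pi/3) + exp(-2*I*pi/3) = 0.)
Dimension check: dim(rho) = sum (mult * dim) = 2*1 + 3*1 + 1*1 = 6 = chi_rho(e) = 6.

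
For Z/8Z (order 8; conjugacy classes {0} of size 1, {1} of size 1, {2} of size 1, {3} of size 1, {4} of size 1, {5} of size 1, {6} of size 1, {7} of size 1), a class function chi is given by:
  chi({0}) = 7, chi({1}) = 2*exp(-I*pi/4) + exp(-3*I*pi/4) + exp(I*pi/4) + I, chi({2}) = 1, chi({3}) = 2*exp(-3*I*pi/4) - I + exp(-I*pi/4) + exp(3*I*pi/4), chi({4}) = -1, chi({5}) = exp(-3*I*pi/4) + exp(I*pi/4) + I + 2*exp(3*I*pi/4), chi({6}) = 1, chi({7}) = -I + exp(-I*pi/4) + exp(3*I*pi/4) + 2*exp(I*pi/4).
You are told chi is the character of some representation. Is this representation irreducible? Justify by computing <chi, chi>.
Not irreducible (reducible): <chi, chi> = 9 > 1.

Argument: <chi, chi> = (1/|G|) sum_C |C| * |chi(C)|^2 = (1/8)[1*|7|^2 + 1*|2*exp(-I*pi/4) + exp(-3*I*pi/4) + exp(I*pi/4) + I|^2 + 1*|1|^2 + 1*|2*exp(-3*I*pi/4) - I + exp(-I*pi/4) + exp(3*I*pi/4)|^2 + 1*|-1|^2 + 1*|exp(-3*I*pi/4) + exp(I*pi/4) + I + 2*exp(3*I*pi/4)|^2 + 1*|1|^2 + 1*|-I + exp(-I*pi/4) + exp(3*I*pi/4) + 2*exp(I*pi/4)|^2]
  = (1/8)[(49) + (5 - exp(I*pi/4) + exp(-3*I*pi/4) - exp(-I*pi/4) + exp(3*I*pi/4)) + (1) + (5 - exp(3*I*pi/4) + exp(-I*pi/4) - exp(-3*I*pi/4) + exp(I*pi/4)) + (1) + (5 - exp(3*I*pi/4) + exp(-I*pi/4) - exp(-3*I*pi/4) + exp(I*pi/4)) + (1) + (5 - exp(I*pi/4) + exp(-3*I*pi/4) - exp(-I*pi/4) + exp(3*I*pi/4))] = 72/8 = 9.
(Exp terms are combined using exp(i*s)*conj(exp(i*t)) = exp(i*(s-t)), and sums of them are collapsed using the identity that for every m > 1 the m distinct m-th roots of unity sum to 0, e.g. 1 + exp(2*I*pi/3) + exp(-2*I*pi/3) = 0.)
A character is irreducible iff <chi, chi> = 1, so this representation is reducible.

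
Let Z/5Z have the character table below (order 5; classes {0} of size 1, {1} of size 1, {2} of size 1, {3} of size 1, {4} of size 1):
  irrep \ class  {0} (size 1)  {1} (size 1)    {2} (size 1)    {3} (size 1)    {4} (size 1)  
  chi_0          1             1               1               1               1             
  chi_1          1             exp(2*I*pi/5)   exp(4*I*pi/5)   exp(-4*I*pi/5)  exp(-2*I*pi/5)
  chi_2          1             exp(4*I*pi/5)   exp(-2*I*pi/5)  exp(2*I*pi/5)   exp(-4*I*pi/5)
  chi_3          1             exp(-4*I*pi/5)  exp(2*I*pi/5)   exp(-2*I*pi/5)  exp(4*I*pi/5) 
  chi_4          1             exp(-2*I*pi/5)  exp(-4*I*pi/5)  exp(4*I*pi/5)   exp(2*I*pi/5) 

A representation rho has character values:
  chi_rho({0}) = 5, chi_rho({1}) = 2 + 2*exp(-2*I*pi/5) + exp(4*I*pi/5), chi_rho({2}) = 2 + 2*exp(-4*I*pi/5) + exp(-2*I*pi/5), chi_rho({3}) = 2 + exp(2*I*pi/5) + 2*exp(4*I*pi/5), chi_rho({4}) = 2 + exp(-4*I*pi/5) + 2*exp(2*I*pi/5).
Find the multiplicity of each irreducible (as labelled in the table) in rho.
Multiplicities: chi_0: 2, chi_1: 0, chi_2: 1, chi_3: 0, chi_4: 2.

Explanation: Use <chi_rho, chi> = (1/|G|) sum_C |C| * chi_rho(C) * conj(chi(C)) with |G| = 5 for each irreducible chi in the table:
  <chi_rho, chi_0> = (1/5)[1*(5)*conj(1) + 1*(2 + 2*exp(-2*I*pi/5) + exp(4*I*pi/5))*conj(1) + 1*(2 + 2*exp(-4*I*pi/5) + exp(-2*I*pi/5))*conj(1) + 1*(2 + exp(2*I*pi/5) + 2*exp(4*I*pi/5))*conj(1) + 1*(2 + exp(-4*I*pi/5) + 2*exp(2*I*pi/5))*conj(1)]
      = (1/5)[(5) + (2 + 2*exp(-2*I*pi/5) + exp(4*I*pi/5)) + (2 + 2*exp(-4*I*pi/5) + exp(-2*I*pi/5)) + (2 + exp(2*I*pi/5) + 2*exp(4*I*pi/5)) + (2 + exp(-4*I*pi/5) + 2*exp(2*I*pi/5))] = 10/5 = 2
  <chi_rho, chi_1> = (1/5)[1*(5)*conj(1) + 1*(2 + 2*exp(-2*I*pi/5) + exp(4*I*pi/5))*conj(exp(2*I*pi/5)) + 1*(2 + 2*exp(-4*I*pi/5) + exp(-2*I*pi/5))*conj(exp(4*I*pi/5)) + 1*(2 + exp(2*I*pi/5) + 2*exp(4*I*pi/5))*conj(exp(-4*I*pi/5)) + 1*(2 + exp(-4*I*pi/5) + 2*exp(2*I*pi/5))*conj(exp(-2*I*pi/5))]
      = (1/5)[(5) + (2*exp(-2*I*pi/5) + 2*exp(-4*I*pi/5) + exp(2*I*pi/5)) + (2*exp(-4*I*pi/5) + exp(4*I*pi/5) + 2*exp(2*I*pi/5)) + (2*exp(-2*I*pi/5) + exp(-4*I*pi/5) + 2*exp(4*I*pi/5)) + (exp(-2*I*pi/5) + 2*exp(4*I*pi/5) + 2*exp(2*I*pi/5))] = 0/5 = 0
  <chi_rho, chi_2> = (1/5)[1*(5)*conj(1) + 1*(2 + 2*exp(-2*I*pi/5) + exp(4*I*pi/5))*conj(exp(4*I*pi/5)) + 1*(2 + 2*exp(-4*I*pi/5) + exp(-2*I*pi/5))*conj(exp(-2*I*pi/5)) + 1*(2 + exp(2*I*pi/5) + 2*exp(4*I*pi/5))*conj(exp(2*I*pi/5)) + 1*(2 + exp(-4*I*pi/5) + 2*exp(2*I*pi/5))*conj(exp(-4*I*pi/5))]
      = (1/5)[(5) + (1 + 2*exp(-4*I*pi/5) + 2*exp(4*I*pi/5)) + (1 + 2*exp(-2*I*pi/5) + 2*exp(2*I*pi/5)) + (1 + 2*exp(-2*I*pi/5) + 2*exp(2*I*pi/5)) + (1 + 2*exp(-4*I*pi/5) + 2*exp(4*I*pi/5))] = 5/5 = 1
  <chi_rho, chi_3> = (1/5)[1*(5)*conj(1) + 1*(2 + 2*exp(-2*I*pi/5) + exp(4*I*pi/5))*conj(exp(-4*I*pi/5)) + 1*(2 + 2*exp(-4*I*pi/5) + exp(-2*I*pi/5))*conj(exp(2*I*pi/5)) + 1*(2 + exp(2*I*pi/5) + 2*exp(4*I*pi/5))*conj(exp(-2*I*pi/5)) + 1*(2 + exp(-4*I*pi/5) + 2*exp(2*I*pi/5))*conj(exp(4*I*pi/5))]
      = (1/5)[(5) + (exp(-2*I*pi/5) + 2*exp(4*I*pi/5) + 2*exp(2*I*pi/5)) + (2*exp(-2*I*pi/5) + exp(-4*I*pi/5) + 2*exp(4*I*pi/5)) + (2*exp(-4*I*pi/5) + exp(4*I*pi/5) + 2*exp(2*I*pi/5)) + (2*exp(-2*I*pi/5) + 2*exp(-4*I*pi/5) + exp(2*I*pi/5))] = 0/5 = 0
  <chi_rho, chi_4> = (1/5)[1*(5)*conj(1) + 1*(2 + 2*exp(-2*I*pi/5) + exp(4*I*pi/5))*conj(exp(-2*I*pi/5)) + 1*(2 + 2*exp(-4*I*pi/5) + exp(-2*I*pi/5))*conj(exp(-4*I*pi/5)) + 1*(2 + exp(2*I*pi/5) + 2*exp(4*I*pi/5))*conj(exp(4*I*pi/5)) + 1*(2 + exp(-4*I*pi/5) + 2*exp(2*I*pi/5))*conj(exp(2*I*pi/5))]
      = (1/5)[(5) + (2 + exp(-4*I*pi/5) + 2*exp(2*I*pi/5)) + (2 + exp(2*I*pi/5) + 2*exp(4*I*pi/5)) + (2 + 2*exp(-4*I*pi/5) + exp(-2*I*pi/5)) + (2 + 2*exp(-2*I*pi/5) + exp(4*I*pi/5))] = 10/5 = 2
(Exp terms are combined using exp(i*s)*conj(exp(i*t)) = exp(i*(s-t)), and sums of them are collapsed using the identity that for every m > 1 the m distinct m-th roots of unity sum to 0, e.g. 1 + exp(2*I*pi/3) + exp(-2*I*pi/3) = 0.)
Dimension check: dim(rho) = sum (mult * dim) = 2*1 + 0*1 + 1*1 + 0*1 + 2*1 = 5 = chi_rho(e) = 5.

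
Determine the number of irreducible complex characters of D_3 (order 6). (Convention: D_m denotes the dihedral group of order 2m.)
3

Proof sketch: The number of irreducible complex representations of a finite group equals its number of conjugacy classes. D_3 has 3 conjugacy classes ((n+3)/2 for n odd), so D_3 (order 6) has exactly 3 irreducible complex representations.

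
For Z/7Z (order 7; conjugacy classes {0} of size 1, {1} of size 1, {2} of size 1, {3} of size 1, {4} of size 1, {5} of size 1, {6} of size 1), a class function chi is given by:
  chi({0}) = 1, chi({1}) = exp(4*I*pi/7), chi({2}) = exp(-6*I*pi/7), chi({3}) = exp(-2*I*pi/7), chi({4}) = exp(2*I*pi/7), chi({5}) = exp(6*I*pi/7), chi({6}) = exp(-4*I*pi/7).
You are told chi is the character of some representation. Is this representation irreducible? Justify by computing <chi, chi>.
Irreducible: <chi, chi> = 1.

Derivation: <chi, chi> = (1/|G|) sum_C |C| * |chi(C)|^2 = (1/7)[1*|1|^2 + 1*|exp(4*I*pi/7)|^2 + 1*|exp(-6*I*pi/7)|^2 + 1*|exp(-2*I*pi/7)|^2 + 1*|exp(2*I*pi/7)|^2 + 1*|exp(6*I*pi/7)|^2 + 1*|exp(-4*I*pi/7)|^2]
  = (1/7)[(1) + (1) + (1) + (1) + (1) + (1) + (1)] = 7/7 = 1.
(Exp terms are combined using exp(i*s)*conj(exp(i*t)) = exp(i*(s-t)), and sums of them are collapsed using the identity that for every m > 1 the m distinct m-th roots of unity sum to 0, e.g. 1 + exp(2*I*pi/3) + exp(-2*I*pi/3) = 0.)
A character is irreducible iff <chi, chi> = 1, so this representation is irreducible.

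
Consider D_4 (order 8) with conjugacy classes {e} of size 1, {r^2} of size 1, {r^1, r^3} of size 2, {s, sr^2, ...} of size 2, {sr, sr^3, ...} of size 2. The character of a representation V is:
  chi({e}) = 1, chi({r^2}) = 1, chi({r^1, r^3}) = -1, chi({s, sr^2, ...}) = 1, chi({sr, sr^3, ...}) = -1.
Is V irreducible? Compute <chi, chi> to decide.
Irreducible: <chi, chi> = 1.

Proof sketch: <chi, chi> = (1/|G|) sum_C |C| * |chi(C)|^2 = (1/8)[1*|1|^2 + 1*|1|^2 + 2*|-1|^2 + 2*|1|^2 + 2*|-1|^2]
  = (1/8)[(1) + (1) + (2) + (2) + (2)] = 8/8 = 1.
A character is irreducible iff <chi, chi> = 1, so this representation is irreducible.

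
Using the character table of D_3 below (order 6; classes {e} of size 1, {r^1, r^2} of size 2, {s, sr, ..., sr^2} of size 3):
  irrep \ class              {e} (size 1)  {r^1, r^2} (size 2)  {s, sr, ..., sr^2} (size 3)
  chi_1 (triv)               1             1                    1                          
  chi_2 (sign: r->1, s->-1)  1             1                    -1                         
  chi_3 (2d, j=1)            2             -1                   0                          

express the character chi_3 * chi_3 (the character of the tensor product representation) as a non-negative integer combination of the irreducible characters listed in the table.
chi_3 tensor chi_3 = chi_1 + chi_2 + chi_3 (all other irreducibles have multiplicity 0).

Explanation: The character of a tensor product is the pointwise product (chi_3 * chi_3)(C) = chi_3(C) * chi_3(C):
  {e}: (2)*(2), {r^1, r^2}: (-1)*(-1), {s, sr, ..., sr^2}: (0)*(0)
so (chi_3 * chi_3) takes values
  {e} -> 4, {r^1, r^2} -> 1, {s, sr, ..., sr^2} -> 0.
Now take the inner product of this character with each irreducible chi from the table, <chi_3*chi_3, chi> = (1/6) sum_C |C| (chi_3*chi_3)(C) conj(chi(C)):
  <chi_3*chi_3, chi_1> = (1/6)[1*(4)*conj(1) + 2*(1)*conj(1) + 3*(0)*conj(1)]
      = (1/6)[(4) + (2) + (0)] = 6/6 = 1
  <chi_3*chi_3, chi_2> = (1/6)[1*(4)*conj(1) + 2*(1)*conj(1) + 3*(0)*conj(-1)]
      = (1/6)[(4) + (2) + (0)] = 6/6 = 1
  <chi_3*chi_3, chi_3> = (1/6)[1*(4)*conj(2) + 2*(1)*conj(-1) + 3*(0)*conj(0)]
      = (1/6)[(8) + (-2) + (0)] = 6/6 = 1
Hence the multiplicities are chi_1: 1, chi_2: 1, chi_3: 1. Dimension check: dim(chi_3)*dim(chi_3) = 2*2 = 4 and sum (mult * dim) = 1*1 + 1*1 + 1*2 = 4.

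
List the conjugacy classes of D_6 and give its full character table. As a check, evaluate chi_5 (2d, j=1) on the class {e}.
Conjugacy classes: {e} of size 1, {r^3} of size 1, {r^1, r^5} of size 2, {r^2, r^4} of size 2, {s, sr^2, ...} of size 3, {sr, sr^3, ...} of size 3.
Character table:
  irrep \ class              {e} (size 1)  {r^3} (size 1)  {r^1, r^5} (size 2)  {r^2, r^4} (size 2)  {s, sr^2, ...} (size 3)  {sr, sr^3, ...} (size 3)
  chi_1 (triv)               1             1               1                    1                    1                        1                       
  chi_2 (sign: r->1, s->-1)  1             1               1                    1                    -1                       -1                      
  chi_3 (r->-1, s->1)        1             -1              -1                   1                    1                        -1                      
  chi_4 (r->-1, s->-1)       1             -1              -1                   1                    -1                       1                       
  chi_5 (2d, j=1)            2             -2              1                    -1                   0                        0                       
  chi_6 (2d, j=2)            2             2               -1                   -1                   0                        0                       

Spot check: chi_5 (2d, j=1) on {e} = 2.

Details: D_6 has order 2*6 = 12 with 6 conjugacy classes, hence 6 irreducibles. Sum of squared dims 1 + 1 + 1 + 1 + 4 + 4 = 12 = |G|. Linear characters come from the abelianisation; the 2-dimensional irreps have character r^k -> 2*cos(2*pi*j*k/6), reflections -> 0.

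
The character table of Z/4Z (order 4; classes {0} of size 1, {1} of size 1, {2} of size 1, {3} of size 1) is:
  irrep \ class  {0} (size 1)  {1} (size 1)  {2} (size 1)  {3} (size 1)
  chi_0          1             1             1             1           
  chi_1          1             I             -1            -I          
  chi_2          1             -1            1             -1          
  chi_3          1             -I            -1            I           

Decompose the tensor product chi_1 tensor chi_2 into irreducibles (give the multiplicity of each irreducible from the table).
chi_1 tensor chi_2 = chi_3 (all other irreducibles have multiplicity 0).

Explanation: The character of a tensor product is the pointwise product (chi_1 * chi_2)(C) = chi_1(C) * chi_2(C):
  {0}: (1)*(1), {1}: (I)*(-1), {2}: (-1)*(1), {3}: (-I)*(-1)
so (chi_1 * chi_2) takes values
  {0} -> 1, {1} -> -I, {2} -> -1, {3} -> I.
Now take the inner product of this character with each irreducible chi from the table, <chi_1*chi_2, chi> = (1/4) sum_C |C| (chi_1*chi_2)(C) conj(chi(C)):
  <chi_1*chi_2, chi_0> = (1/4)[1*(1)*conj(1) + 1*(-I)*conj(1) + 1*(-1)*conj(1) + 1*(I)*conj(1)]
      = (1/4)[(1) + (-I) + (-1) + (I)] = 0/4 = 0
  <chi_1*chi_2, chi_1> = (1/4)[1*(1)*conj(1) + 1*(-I)*conj(I) + 1*(-1)*conj(-1) + 1*(I)*conj(-I)]
      = (1/4)[(1) + (-1) + (1) + (-1)] = 0/4 = 0
  <chi_1*chi_2, chi_2> = (1/4)[1*(1)*conj(1) + 1*(-I)*conj(-1) + 1*(-1)*conj(1) + 1*(I)*conj(-1)]
      = (1/4)[(1) + (I) + (-1) + (-I)] = 0/4 = 0
  <chi_1*chi_2, chi_3> = (1/4)[1*(1)*conj(1) + 1*(-I)*conj(-I) + 1*(-1)*conj(-1) + 1*(I)*conj(I)]
      = (1/4)[(1) + (1) + (1) + (1)] = 4/4 = 1
(Exp terms are combined using exp(i*s)*conj(exp(i*t)) = exp(i*(s-t)), and sums of them are collapsed using the identity that for every m > 1 the m distinct m-th roots of unity sum to 0, e.g. 1 + exp(2*I*pi/3) + exp(-2*I*pi/3) = 0.)
Hence the multiplicities are chi_3: 1. Dimension check: dim(chi_1)*dim(chi_2) = 1*1 = 1 and sum (mult * dim) = 1*1 = 1.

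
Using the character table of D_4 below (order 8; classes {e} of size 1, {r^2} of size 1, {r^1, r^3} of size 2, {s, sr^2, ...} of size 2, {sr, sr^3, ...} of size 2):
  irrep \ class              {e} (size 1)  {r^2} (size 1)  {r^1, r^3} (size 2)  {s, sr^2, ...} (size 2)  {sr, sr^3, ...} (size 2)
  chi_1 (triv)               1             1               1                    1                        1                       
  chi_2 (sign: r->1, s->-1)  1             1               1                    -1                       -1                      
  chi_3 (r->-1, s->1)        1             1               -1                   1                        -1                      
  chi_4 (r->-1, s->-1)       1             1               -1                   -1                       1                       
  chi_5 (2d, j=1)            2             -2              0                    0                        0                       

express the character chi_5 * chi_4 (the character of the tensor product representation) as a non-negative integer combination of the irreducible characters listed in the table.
chi_5 tensor chi_4 = chi_5 (all other irreducibles have multiplicity 0).

Why: The character of a tensor product is the pointwise product (chi_5 * chi_4)(C) = chi_5(C) * chi_4(C):
  {e}: (2)*(1), {r^2}: (-2)*(1), {r^1, r^3}: (0)*(-1), {s, sr^2, ...}: (0)*(-1), {sr, sr^3, ...}: (0)*(1)
so (chi_5 * chi_4) takes values
  {e} -> 2, {r^2} -> -2, {r^1, r^3} -> 0, {s, sr^2, ...} -> 0, {sr, sr^3, ...} -> 0.
Now take the inner product of this character with each irreducible chi from the table, <chi_5*chi_4, chi> = (1/8) sum_C |C| (chi_5*chi_4)(C) conj(chi(C)):
  <chi_5*chi_4, chi_1> = (1/8)[1*(2)*conj(1) + 1*(-2)*conj(1) + 2*(0)*conj(1) + 2*(0)*conj(1) + 2*(0)*conj(1)]
      = (1/8)[(2) + (-2) + (0) + (0) + (0)] = 0/8 = 0
  <chi_5*chi_4, chi_2> = (1/8)[1*(2)*conj(1) + 1*(-2)*conj(1) + 2*(0)*conj(1) + 2*(0)*conj(-1) + 2*(0)*conj(-1)]
      = (1/8)[(2) + (-2) + (0) + (0) + (0)] = 0/8 = 0
  <chi_5*chi_4, chi_3> = (1/8)[1*(2)*conj(1) + 1*(-2)*conj(1) + 2*(0)*conj(-1) + 2*(0)*conj(1) + 2*(0)*conj(-1)]
      = (1/8)[(2) + (-2) + (0) + (0) + (0)] = 0/8 = 0
  <chi_5*chi_4, chi_4> = (1/8)[1*(2)*conj(1) + 1*(-2)*conj(1) + 2*(0)*conj(-1) + 2*(0)*conj(-1) + 2*(0)*conj(1)]
      = (1/8)[(2) + (-2) + (0) + (0) + (0)] = 0/8 = 0
  <chi_5*chi_4, chi_5> = (1/8)[1*(2)*conj(2) + 1*(-2)*conj(-2) + 2*(0)*conj(0) + 2*(0)*conj(0) + 2*(0)*conj(0)]
      = (1/8)[(4) + (4) + (0) + (0) + (0)] = 8/8 = 1
Hence the multiplicities are chi_5: 1. Dimension check: dim(chi_5)*dim(chi_4) = 2*1 = 2 and sum (mult * dim) = 1*2 = 2.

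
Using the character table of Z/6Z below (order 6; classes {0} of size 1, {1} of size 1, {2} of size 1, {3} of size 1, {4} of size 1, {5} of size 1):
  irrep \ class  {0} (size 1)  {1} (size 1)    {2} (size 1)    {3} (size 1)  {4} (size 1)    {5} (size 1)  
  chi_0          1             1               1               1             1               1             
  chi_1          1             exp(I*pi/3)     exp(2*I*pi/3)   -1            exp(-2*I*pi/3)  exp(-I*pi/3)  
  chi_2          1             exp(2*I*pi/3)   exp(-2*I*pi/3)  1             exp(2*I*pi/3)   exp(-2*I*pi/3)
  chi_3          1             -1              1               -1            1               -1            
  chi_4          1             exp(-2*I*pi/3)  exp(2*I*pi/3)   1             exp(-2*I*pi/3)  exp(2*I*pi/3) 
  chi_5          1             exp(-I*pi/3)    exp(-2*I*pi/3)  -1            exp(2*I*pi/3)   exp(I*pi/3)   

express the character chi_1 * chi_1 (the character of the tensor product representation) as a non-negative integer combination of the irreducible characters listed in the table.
chi_1 tensor chi_1 = chi_2 (all other irreducibles have multiplicity 0).

Why: The character of a tensor product is the pointwise product (chi_1 * chi_1)(C) = chi_1(C) * chi_1(C):
  {0}: (1)*(1), {1}: (exp(I*pi/3))*(exp(I*pi/3)), {2}: (exp(2*I*pi/3))*(exp(2*I*pi/3)), {3}: (-1)*(-1), {4}: (exp(-2*I*pi/3))*(exp(-2*I*pi/3)), {5}: (exp(-I*pi/3))*(exp(-I*pi/3))
so (chi_1 * chi_1) takes values
  {0} -> 1, {1} -> exp(2*I*pi/3), {2} -> exp(-2*I*pi/3), {3} -> 1, {4} -> exp(2*I*pi/3), {5} -> exp(-2*I*pi/3).
Now take the inner product of this character with each irreducible chi from the table, <chi_1*chi_1, chi> = (1/6) sum_C |C| (chi_1*chi_1)(C) conj(chi(C)):
  <chi_1*chi_1, chi_0> = (1/6)[1*(1)*conj(1) + 1*(exp(2*I*pi/3))*conj(1) + 1*(exp(-2*I*pi/3))*conj(1) + 1*(1)*conj(1) + 1*(exp(2*I*pi/3))*conj(1) + 1*(exp(-2*I*pi/3))*conj(1)]
      = (1/6)[(1) + (exp(2*I*pi/3)) + (exp(-2*I*pi/3)) + (1) + (exp(2*I*pi/3)) + (exp(-2*I*pi/3))] = 0/6 = 0
  <chi_1*chi_1, chi_1> = (1/6)[1*(1)*conj(1) + 1*(exp(2*I*pi/3))*conj(exp(I*pi/3)) + 1*(exp(-2*I*pi/3))*conj(exp(2*I*pi/3)) + 1*(1)*conj(-1) + 1*(exp(2*I*pi/3))*conj(exp(-2*I*pi/3)) + 1*(exp(-2*I*pi/3))*conj(exp(-I*pi/3))]
      = (1/6)[(1) + (exp(I*pi/3)) + (exp(2*I*pi/3)) + (-1) + (exp(-2*I*pi/3)) + (exp(-I*pi/3))] = 0/6 = 0
  <chi_1*chi_1, chi_2> = (1/6)[1*(1)*conj(1) + 1*(exp(2*I*pi/3))*conj(exp(2*I*pi/3)) + 1*(exp(-2*I*pi/3))*conj(exp(-2*I*pi/3)) + 1*(1)*conj(1) + 1*(exp(2*I*pi/3))*conj(exp(2*I*pi/3)) + 1*(exp(-2*I*pi/3))*conj(exp(-2*I*pi/3))]
      = (1/6)[(1) + (1) + (1) + (1) + (1) + (1)] = 6/6 = 1
  <chi_1*chi_1, chi_3> = (1/6)[1*(1)*conj(1) + 1*(exp(2*I*pi/3))*conj(-1) + 1*(exp(-2*I*pi/3))*conj(1) + 1*(1)*conj(-1) + 1*(exp(2*I*pi/3))*conj(1) + 1*(exp(-2*I*pi/3))*conj(-1)]
      = (1/6)[(1) + (-exp(2*I*pi/3)) + (exp(-2*I*pi/3)) + (-1) + (exp(2*I*pi/3)) + (-exp(-2*I*pi/3))] = 0/6 = 0
  <chi_1*chi_1, chi_4> = (1/6)[1*(1)*conj(1) + 1*(exp(2*I*pi/3))*conj(exp(-2*I*pi/3)) + 1*(exp(-2*I*pi/3))*conj(exp(2*I*pi/3)) + 1*(1)*conj(1) + 1*(exp(2*I*pi/3))*conj(exp(-2*I*pi/3)) + 1*(exp(-2*I*pi/3))*conj(exp(2*I*pi/3))]
      = (1/6)[(1) + (exp(-2*I*pi/3)) + (exp(2*I*pi/3)) + (1) + (exp(-2*I*pi/3)) + (exp(2*I*pi/3))] = 0/6 = 0
  <chi_1*chi_1, chi_5> = (1/6)[1*(1)*conj(1) + 1*(exp(2*I*pi/3))*conj(exp(-I*pi/3)) + 1*(exp(-2*I*pi/3))*conj(exp(-2*I*pi/3)) + 1*(1)*conj(-1) + 1*(exp(2*I*pi/3))*conj(exp(2*I*pi/3)) + 1*(exp(-2*I*pi/3))*conj(exp(I*pi/3))]
      = (1/6)[(1) + (-1) + (1) + (-1) + (1) + (-1)] = 0/6 = 0
(Exp terms are combined using exp(i*s)*conj(exp(i*t)) = exp(i*(s-t)), and sums of them are collapsed using the identity that for every m > 1 the m distinct m-th roots of unity sum to 0, e.g. 1 + exp(2*I*pi/3) + exp(-2*I*pi/3) = 0.)
Hence the multiplicities are chi_2: 1. Dimension check: dim(chi_1)*dim(chi_1) = 1*1 = 1 and sum (mult * dim) = 1*1 = 1.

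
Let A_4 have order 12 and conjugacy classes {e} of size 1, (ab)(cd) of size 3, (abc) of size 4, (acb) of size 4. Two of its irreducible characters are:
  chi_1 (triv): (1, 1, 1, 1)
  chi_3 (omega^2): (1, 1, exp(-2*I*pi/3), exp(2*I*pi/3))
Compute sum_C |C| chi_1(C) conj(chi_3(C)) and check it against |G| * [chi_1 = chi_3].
Sum = 0; so <chi_1, chi_3> = 0 (distinct irreducibles are orthogonal).

Argument: Compute term by term over conjugacy classes (|C| * chi_1(C) * conj(chi_3(C))):
  1*(1)*conj(1) + 3*(1)*conj(1) + 4*(1)*conj(exp(-2*I*pi/3)) + 4*(1)*conj(exp(2*I*pi/3))
  = (1) + (3) + (4*exp(2*I*pi/3)) + (4*exp(-2*I*pi/3))
  = 0.
(Exp terms are combined using exp(i*s)*conj(exp(i*t)) = exp(i*(s-t)), and sums of them are collapsed using the identity that for every m > 1 the m distinct m-th roots of unity sum to 0, e.g. 1 + exp(2*I*pi/3) + exp(-2*I*pi/3) = 0.)
Dividing by |G| = 12 gives 0/12 = 0, matching the row-orthogonality relation <chi_1, chi_3> = [chi_1 = chi_3].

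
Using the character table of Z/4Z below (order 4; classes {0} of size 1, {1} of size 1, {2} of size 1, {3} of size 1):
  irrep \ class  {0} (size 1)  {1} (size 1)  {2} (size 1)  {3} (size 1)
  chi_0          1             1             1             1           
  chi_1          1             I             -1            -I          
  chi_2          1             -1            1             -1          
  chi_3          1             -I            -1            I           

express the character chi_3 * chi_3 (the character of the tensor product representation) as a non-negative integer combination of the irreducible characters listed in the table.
chi_3 tensor chi_3 = chi_2 (all other irreducibles have multiplicity 0).

Explanation: The character of a tensor product is the pointwise product (chi_3 * chi_3)(C) = chi_3(C) * chi_3(C):
  {0}: (1)*(1), {1}: (-I)*(-I), {2}: (-1)*(-1), {3}: (I)*(I)
so (chi_3 * chi_3) takes values
  {0} -> 1, {1} -> -1, {2} -> 1, {3} -> -1.
Now take the inner product of this character with each irreducible chi from the table, <chi_3*chi_3, chi> = (1/4) sum_C |C| (chi_3*chi_3)(C) conj(chi(C)):
  <chi_3*chi_3, chi_0> = (1/4)[1*(1)*conj(1) + 1*(-1)*conj(1) + 1*(1)*conj(1) + 1*(-1)*conj(1)]
      = (1/4)[(1) + (-1) + (1) + (-1)] = 0/4 = 0
  <chi_3*chi_3, chi_1> = (1/4)[1*(1)*conj(1) + 1*(-1)*conj(I) + 1*(1)*conj(-1) + 1*(-1)*conj(-I)]
      = (1/4)[(1) + (I) + (-1) + (-I)] = 0/4 = 0
  <chi_3*chi_3, chi_2> = (1/4)[1*(1)*conj(1) + 1*(-1)*conj(-1) + 1*(1)*conj(1) + 1*(-1)*conj(-1)]
      = (1/4)[(1) + (1) + (1) + (1)] = 4/4 = 1
  <chi_3*chi_3, chi_3> = (1/4)[1*(1)*conj(1) + 1*(-1)*conj(-I) + 1*(1)*conj(-1) + 1*(-1)*conj(I)]
      = (1/4)[(1) + (-I) + (-1) + (I)] = 0/4 = 0
(Exp terms are combined using exp(i*s)*conj(exp(i*t)) = exp(i*(s-t)), and sums of them are collapsed using the identity that for every m > 1 the m distinct m-th roots of unity sum to 0, e.g. 1 + exp(2*I*pi/3) + exp(-2*I*pi/3) = 0.)
Hence the multiplicities are chi_2: 1. Dimension check: dim(chi_3)*dim(chi_3) = 1*1 = 1 and sum (mult * dim) = 1*1 = 1.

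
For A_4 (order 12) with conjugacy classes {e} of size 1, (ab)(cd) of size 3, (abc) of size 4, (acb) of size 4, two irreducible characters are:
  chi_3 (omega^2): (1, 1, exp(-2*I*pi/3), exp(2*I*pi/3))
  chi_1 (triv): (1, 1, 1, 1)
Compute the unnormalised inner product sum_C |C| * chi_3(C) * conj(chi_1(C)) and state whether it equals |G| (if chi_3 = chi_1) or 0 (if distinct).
Sum = 0; so <chi_3, chi_1> = 0 (distinct irreducibles are orthogonal).

Explanation: Compute term by term over conjugacy classes (|C| * chi_3(C) * conj(chi_1(C))):
  1*(1)*conj(1) + 3*(1)*conj(1) + 4*(exp(-2*I*pi/3))*conj(1) + 4*(exp(2*I*pi/3))*conj(1)
  = (1) + (3) + (4*exp(-2*I*pi/3)) + (4*exp(2*I*pi/3))
  = 0.
(Exp terms are combined using exp(i*s)*conj(exp(i*t)) = exp(i*(s-t)), and sums of them are collapsed using the identity that for every m > 1 the m distinct m-th roots of unity sum to 0, e.g. 1 + exp(2*I*pi/3) + exp(-2*I*pi/3) = 0.)
Dividing by |G| = 12 gives 0/12 = 0, matching the row-orthogonality relation <chi_3, chi_1> = [chi_3 = chi_1].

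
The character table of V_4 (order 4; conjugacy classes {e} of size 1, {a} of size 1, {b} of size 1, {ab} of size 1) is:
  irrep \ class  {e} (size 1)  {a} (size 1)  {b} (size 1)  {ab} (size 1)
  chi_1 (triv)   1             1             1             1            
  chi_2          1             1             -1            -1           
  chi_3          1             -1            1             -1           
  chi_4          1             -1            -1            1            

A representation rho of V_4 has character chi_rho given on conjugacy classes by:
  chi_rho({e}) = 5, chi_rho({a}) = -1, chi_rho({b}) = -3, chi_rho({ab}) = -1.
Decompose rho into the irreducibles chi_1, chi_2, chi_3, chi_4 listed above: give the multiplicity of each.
Multiplicities: chi_1: 0, chi_2: 2, chi_3: 1, chi_4: 2.

Proof sketch: Use <chi_rho, chi> = (1/|G|) sum_C |C| * chi_rho(C) * conj(chi(C)) with |G| = 4 for each irreducible chi in the table:
  <chi_rho, chi_1> = (1/4)[1*(5)*conj(1) + 1*(-1)*conj(1) + 1*(-3)*conj(1) + 1*(-1)*conj(1)]
      = (1/4)[(5) + (-1) + (-3) + (-1)] = 0/4 = 0
  <chi_rho, chi_2> = (1/4)[1*(5)*conj(1) + 1*(-1)*conj(1) + 1*(-3)*conj(-1) + 1*(-1)*conj(-1)]
      = (1/4)[(5) + (-1) + (3) + (1)] = 8/4 = 2
  <chi_rho, chi_3> = (1/4)[1*(5)*conj(1) + 1*(-1)*conj(-1) + 1*(-3)*conj(1) + 1*(-1)*conj(-1)]
      = (1/4)[(5) + (1) + (-3) + (1)] = 4/4 = 1
  <chi_rho, chi_4> = (1/4)[1*(5)*conj(1) + 1*(-1)*conj(-1) + 1*(-3)*conj(-1) + 1*(-1)*conj(1)]
      = (1/4)[(5) + (1) + (3) + (-1)] = 8/4 = 2
Dimension check: dim(rho) = sum (mult * dim) = 0*1 + 2*1 + 1*1 + 2*1 = 5 = chi_rho(e) = 5.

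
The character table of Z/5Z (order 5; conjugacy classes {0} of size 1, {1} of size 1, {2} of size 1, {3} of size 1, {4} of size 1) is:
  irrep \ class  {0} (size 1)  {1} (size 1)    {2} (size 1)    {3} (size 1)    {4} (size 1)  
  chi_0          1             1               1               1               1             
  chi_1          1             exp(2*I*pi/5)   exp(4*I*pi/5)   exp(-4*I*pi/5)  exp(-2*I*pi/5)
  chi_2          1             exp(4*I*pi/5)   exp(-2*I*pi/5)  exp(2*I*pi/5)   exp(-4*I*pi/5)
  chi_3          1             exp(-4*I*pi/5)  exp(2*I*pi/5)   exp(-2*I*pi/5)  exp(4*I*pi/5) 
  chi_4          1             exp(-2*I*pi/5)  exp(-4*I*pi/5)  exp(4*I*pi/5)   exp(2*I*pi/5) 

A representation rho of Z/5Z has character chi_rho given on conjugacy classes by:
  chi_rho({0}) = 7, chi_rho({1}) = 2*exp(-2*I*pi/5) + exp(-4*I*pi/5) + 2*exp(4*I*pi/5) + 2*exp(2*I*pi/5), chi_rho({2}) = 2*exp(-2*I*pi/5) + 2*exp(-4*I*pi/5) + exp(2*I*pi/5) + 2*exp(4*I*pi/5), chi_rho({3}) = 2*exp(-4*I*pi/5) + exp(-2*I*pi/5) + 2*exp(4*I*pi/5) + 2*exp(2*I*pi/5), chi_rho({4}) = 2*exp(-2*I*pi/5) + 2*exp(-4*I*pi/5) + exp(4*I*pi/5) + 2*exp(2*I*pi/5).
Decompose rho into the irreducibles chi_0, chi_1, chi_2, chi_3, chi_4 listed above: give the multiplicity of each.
Multiplicities: chi_0: 0, chi_1: 2, chi_2: 2, chi_3: 1, chi_4: 2.

Use <chi_rho, chi> = (1/|G|) sum_C |C| * chi_rho(C) * conj(chi(C)) with |G| = 5 for each irreducible chi in the table:
  <chi_rho, chi_0> = (1/5)[1*(7)*conj(1) + 1*(2*exp(-2*I*pi/5) + exp(-4*I*pi/5) + 2*exp(4*I*pi/5) + 2*exp(2*I*pi/5))*conj(1) + 1*(2*exp(-2*I*pi/5) + 2*exp(-4*I*pi/5) + exp(2*I*pi/5) + 2*exp(4*I*pi/5))*conj(1) + 1*(2*exp(-4*I*pi/5) + exp(-2*I*pi/5) + 2*exp(4*I*pi/5) + 2*exp(2*I*pi/5))*conj(1) + 1*(2*exp(-2*I*pi/5) + 2*exp(-4*I*pi/5) + exp(4*I*pi/5) + 2*exp(2*I*pi/5))*conj(1)]
      = (1/5)[(7) + (2*exp(-2*I*pi/5) + exp(-4*I*pi/5) + 2*exp(4*I*pi/5) + 2*exp(2*I*pi/5)) + (2*exp(-2*I*pi/5) + 2*exp(-4*I*pi/5) + exp(2*I*pi/5) + 2*exp(4*I*pi/5)) + (2*exp(-4*I*pi/5) + exp(-2*I*pi/5) + 2*exp(4*I*pi/5) + 2*exp(2*I*pi/5)) + (2*exp(-2*I*pi/5) + 2*exp(-4*I*pi/5) + exp(4*I*pi/5) + 2*exp(2*I*pi/5))] = 0/5 = 0
  <chi_rho, chi_1> = (1/5)[1*(7)*conj(1) + 1*(2*exp(-2*I*pi/5) + exp(-4*I*pi/5) + 2*exp(4*I*pi/5) + 2*exp(2*I*pi/5))*conj(exp(2*I*pi/5)) + 1*(2*exp(-2*I*pi/5) + 2*exp(-4*I*pi/5) + exp(2*I*pi/5) + 2*exp(4*I*pi/5))*conj(exp(4*I*pi/5)) + 1*(2*exp(-4*I*pi/5) + exp(-2*I*pi/5) + 2*exp(4*I*pi/5) + 2*exp(2*I*pi/5))*conj(exp(-4*I*pi/5)) + 1*(2*exp(-2*I*pi/5) + 2*exp(-4*I*pi/5) + exp(4*I*pi/5) + 2*exp(2*I*pi/5))*conj(exp(-2*I*pi/5))]
      = (1/5)[(7) + (2 + 2*exp(-4*I*pi/5) + exp(4*I*pi/5) + 2*exp(2*I*pi/5)) + (2 + exp(-2*I*pi/5) + 2*exp(4*I*pi/5) + 2*exp(2*I*pi/5)) + (2 + 2*exp(-2*I*pi/5) + 2*exp(-4*I*pi/5) + exp(2*I*pi/5)) + (2 + 2*exp(-2*I*pi/5) + exp(-4*I*pi/5) + 2*exp(4*I*pi/5))] = 10/5 = 2
  <chi_rho, chi_2> = (1/5)[1*(7)*conj(1) + 1*(2*exp(-2*I*pi/5) + exp(-4*I*pi/5) + 2*exp(4*I*pi/5) + 2*exp(2*I*pi/5))*conj(exp(4*I*pi/5)) + 1*(2*exp(-2*I*pi/5) + 2*exp(-4*I*pi/5) + exp(2*I*pi/5) + 2*exp(4*I*pi/5))*conj(exp(-2*I*pi/5)) + 1*(2*exp(-4*I*pi/5) + exp(-2*I*pi/5) + 2*exp(4*I*pi/5) + 2*exp(2*I*pi/5))*conj(exp(2*I*pi/5)) + 1*(2*exp(-2*I*pi/5) + 2*exp(-4*I*pi/5) + exp(4*I*pi/5) + 2*exp(2*I*pi/5))*conj(exp(-4*I*pi/5))]
      = (1/5)[(7) + (2 + 2*exp(-2*I*pi/5) + exp(2*I*pi/5) + 2*exp(4*I*pi/5)) + (2 + 2*exp(-2*I*pi/5) + 2*exp(-4*I*pi/5) + exp(4*I*pi/5)) + (2 + exp(-4*I*pi/5) + 2*exp(4*I*pi/5) + 2*exp(2*I*pi/5)) + (2 + 2*exp(-4*I*pi/5) + exp(-2*I*pi/5) + 2*exp(2*I*pi/5))] = 10/5 = 2
  <chi_rho, chi_3> = (1/5)[1*(7)*conj(1) + 1*(2*exp(-2*I*pi/5) + exp(-4*I*pi/5) + 2*exp(4*I*pi/5) + 2*exp(2*I*pi/5))*conj(exp(-4*I*pi/5)) + 1*(2*exp(-2*I*pi/5) + 2*exp(-4*I*pi/5) + exp(2*I*pi/5) + 2*exp(4*I*pi/5))*conj(exp(2*I*pi/5)) + 1*(2*exp(-4*I*pi/5) + exp(-2*I*pi/5) + 2*exp(4*I*pi/5) + 2*exp(2*I*pi/5))*conj(exp(-2*I*pi/5)) + 1*(2*exp(-2*I*pi/5) + 2*exp(-4*I*pi/5) + exp(4*I*pi/5) + 2*exp(2*I*pi/5))*conj(exp(4*I*pi/5))]
      = (1/5)[(7) + (1 + 2*exp(-2*I*pi/5) + 2*exp(-4*I*pi/5) + 2*exp(2*I*pi/5)) + (1 + 2*exp(-4*I*pi/5) + 2*exp(4*I*pi/5) + 2*exp(2*I*pi/5)) + (1 + 2*exp(-2*I*pi/5) + 2*exp(-4*I*pi/5) + 2*exp(4*I*pi/5)) + (1 + 2*exp(-2*I*pi/5) + 2*exp(4*I*pi/5) + 2*exp(2*I*pi/5))] = 5/5 = 1
  <chi_rho, chi_4> = (1/5)[1*(7)*conj(1) + 1*(2*exp(-2*I*pi/5) + exp(-4*I*pi/5) + 2*exp(4*I*pi/5) + 2*exp(2*I*pi/5))*conj(exp(-2*I*pi/5)) + 1*(2*exp(-2*I*pi/5) + 2*exp(-4*I*pi/5) + exp(2*I*pi/5) + 2*exp(4*I*pi/5))*conj(exp(-4*I*pi/5)) + 1*(2*exp(-4*I*pi/5) + exp(-2*I*pi/5) + 2*exp(4*I*pi/5) + 2*exp(2*I*pi/5))*conj(exp(4*I*pi/5)) + 1*(2*exp(-2*I*pi/5) + 2*exp(-4*I*pi/5) + exp(4*I*pi/5) + 2*exp(2*I*pi/5))*conj(exp(2*I*pi/5))]
      = (1/5)[(7) + (2 + 2*exp(-4*I*pi/5) + exp(-2*I*pi/5) + 2*exp(4*I*pi/5)) + (2 + 2*exp(-2*I*pi/5) + exp(-4*I*pi/5) + 2*exp(2*I*pi/5)) + (2 + 2*exp(-2*I*pi/5) + exp(4*I*pi/5) + 2*exp(2*I*pi/5)) + (2 + 2*exp(-4*I*pi/5) + exp(2*I*pi/5) + 2*exp(4*I*pi/5))] = 10/5 = 2
(Exp terms are combined using exp(i*s)*conj(exp(i*t)) = exp(i*(s-t)), and sums of them are collapsed using the identity that for every m > 1 the m distinct m-th roots of unity sum to 0, e.g. 1 + exp(2*I*pi/3) + exp(-2*I*pi/3) = 0.)
Dimension check: dim(rho) = sum (mult * dim) = 0*1 + 2*1 + 2*1 + 1*1 + 2*1 = 7 = chi_rho(e) = 7.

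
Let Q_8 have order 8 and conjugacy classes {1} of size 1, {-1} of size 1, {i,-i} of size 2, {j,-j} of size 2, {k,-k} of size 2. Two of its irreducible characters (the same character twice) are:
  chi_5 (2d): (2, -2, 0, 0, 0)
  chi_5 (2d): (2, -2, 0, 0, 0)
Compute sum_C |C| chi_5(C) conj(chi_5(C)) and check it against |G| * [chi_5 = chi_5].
Sum = 8 = |G| = 8; so <chi_5, chi_5> = 1 (norm-1 confirms irreducibility).

Justification: Compute term by term over conjugacy classes (|C| * chi_5(C) * conj(chi_5(C))):
  1*(2)*conj(2) + 1*(-2)*conj(-2) + 2*(0)*conj(0) + 2*(0)*conj(0) + 2*(0)*conj(0)
  = (4) + (4) + (0) + (0) + (0)
  = 8.
Dividing by |G| = 8 gives 8/8 = 1, matching the row-orthogonality relation <chi_5, chi_5> = [chi_5 = chi_5].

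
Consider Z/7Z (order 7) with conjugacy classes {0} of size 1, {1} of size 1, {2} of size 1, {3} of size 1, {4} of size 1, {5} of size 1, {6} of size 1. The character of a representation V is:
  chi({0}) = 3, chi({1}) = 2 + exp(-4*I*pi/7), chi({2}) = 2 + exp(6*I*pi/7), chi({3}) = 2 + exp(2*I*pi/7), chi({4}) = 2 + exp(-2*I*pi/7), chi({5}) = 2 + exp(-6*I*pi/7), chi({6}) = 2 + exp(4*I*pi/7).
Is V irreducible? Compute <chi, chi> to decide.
Not irreducible (reducible): <chi, chi> = 5 > 1.

Derivation: <chi, chi> = (1/|G|) sum_C |C| * |chi(C)|^2 = (1/7)[1*|3|^2 + 1*|2 + exp(-4*I*pi/7)|^2 + 1*|2 + exp(6*I*pi/7)|^2 + 1*|2 + exp(2*I*pi/7)|^2 + 1*|2 + exp(-2*I*pi/7)|^2 + 1*|2 + exp(-6*I*pi/7)|^2 + 1*|2 + exp(4*I*pi/7)|^2]
  = (1/7)[(9) + (5 + 2*exp(-4*I*pi/7) + 2*exp(4*I*pi/7)) + (5 + 2*exp(-6*I*pi/7) + 2*exp(6*I*pi/7)) + (5 + 2*exp(-2*I*pi/7) + 2*exp(2*I*pi/7)) + (5 + 2*exp(-2*I*pi/7) + 2*exp(2*I*pi/7)) + (5 + 2*exp(-6*I*pi/7) + 2*exp(6*I*pi/7)) + (5 + 2*exp(-4*I*pi/7) + 2*exp(4*I*pi/7))] = 35/7 = 5.
(Exp terms are combined using exp(i*s)*conj(exp(i*t)) = exp(i*(s-t)), and sums of them are collapsed using the identity that for every m > 1 the m distinct m-th roots of unity sum to 0, e.g. 1 + exp(2*I*pi/3) + exp(-2*I*pi/3) = 0.)
A character is irreducible iff <chi, chi> = 1, so this representation is reducible.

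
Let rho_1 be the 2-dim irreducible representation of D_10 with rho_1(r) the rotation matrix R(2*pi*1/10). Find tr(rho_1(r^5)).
chi_{rho_1}(r^5) = 2*cos(2*pi*1*5/10) = -2

Reasoning: rho_1(r^5) is rotation by angle 2*pi*1*5/10, whose trace is 2*cos(2*pi*1*5/10) = -2.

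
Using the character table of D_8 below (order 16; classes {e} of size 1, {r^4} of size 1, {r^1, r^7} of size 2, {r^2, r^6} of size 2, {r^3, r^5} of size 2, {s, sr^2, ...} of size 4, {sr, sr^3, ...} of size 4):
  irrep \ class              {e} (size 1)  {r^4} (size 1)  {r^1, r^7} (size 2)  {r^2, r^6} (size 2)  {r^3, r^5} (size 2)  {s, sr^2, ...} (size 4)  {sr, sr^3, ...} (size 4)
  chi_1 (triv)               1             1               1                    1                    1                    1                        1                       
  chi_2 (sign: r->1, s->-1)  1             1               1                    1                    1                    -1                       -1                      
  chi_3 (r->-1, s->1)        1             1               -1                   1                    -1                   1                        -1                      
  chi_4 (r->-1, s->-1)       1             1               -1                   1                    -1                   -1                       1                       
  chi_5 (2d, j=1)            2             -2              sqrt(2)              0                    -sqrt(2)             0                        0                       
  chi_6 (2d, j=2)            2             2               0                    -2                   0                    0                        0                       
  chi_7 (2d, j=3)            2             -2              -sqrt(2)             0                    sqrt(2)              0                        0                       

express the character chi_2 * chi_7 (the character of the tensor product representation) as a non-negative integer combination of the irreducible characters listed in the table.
chi_2 tensor chi_7 = chi_7 (all other irreducibles have multiplicity 0).

Solution. The character of a tensor product is the pointwise product (chi_2 * chi_7)(C) = chi_2(C) * chi_7(C):
  {e}: (1)*(2), {r^4}: (1)*(-2), {r^1, r^7}: (1)*(-sqrt(2)), {r^2, r^6}: (1)*(0), {r^3, r^5}: (1)*(sqrt(2)), {s, sr^2, ...}: (-1)*(0), {sr, sr^3, ...}: (-1)*(0)
so (chi_2 * chi_7) takes values
  {e} -> 2, {r^4} -> -2, {r^1, r^7} -> -sqrt(2), {r^2, r^6} -> 0, {r^3, r^5} -> sqrt(2), {s, sr^2, ...} -> 0, {sr, sr^3, ...} -> 0.
Now take the inner product of this character with each irreducible chi from the table, <chi_2*chi_7, chi> = (1/16) sum_C |C| (chi_2*chi_7)(C) conj(chi(C)):
  <chi_2*chi_7, chi_1> = (1/16)[1*(2)*conj(1) + 1*(-2)*conj(1) + 2*(-sqrt(2))*conj(1) + 2*(0)*conj(1) + 2*(sqrt(2))*conj(1) + 4*(0)*conj(1) + 4*(0)*conj(1)]
      = (1/16)[(2) + (-2) + (-2*sqrt(2)) + (0) + (2*sqrt(2)) + (0) + (0)] = 0/16 = 0
  <chi_2*chi_7, chi_2> = (1/16)[1*(2)*conj(1) + 1*(-2)*conj(1) + 2*(-sqrt(2))*conj(1) + 2*(0)*conj(1) + 2*(sqrt(2))*conj(1) + 4*(0)*conj(-1) + 4*(0)*conj(-1)]
      = (1/16)[(2) + (-2) + (-2*sqrt(2)) + (0) + (2*sqrt(2)) + (0) + (0)] = 0/16 = 0
  <chi_2*chi_7, chi_3> = (1/16)[1*(2)*conj(1) + 1*(-2)*conj(1) + 2*(-sqrt(2))*conj(-1) + 2*(0)*conj(1) + 2*(sqrt(2))*conj(-1) + 4*(0)*conj(1) + 4*(0)*conj(-1)]
      = (1/16)[(2) + (-2) + (2*sqrt(2)) + (0) + (-2*sqrt(2)) + (0) + (0)] = 0/16 = 0
  <chi_2*chi_7, chi_4> = (1/16)[1*(2)*conj(1) + 1*(-2)*conj(1) + 2*(-sqrt(2))*conj(-1) + 2*(0)*conj(1) + 2*(sqrt(2))*conj(-1) + 4*(0)*conj(-1) + 4*(0)*conj(1)]
      = (1/16)[(2) + (-2) + (2*sqrt(2)) + (0) + (-2*sqrt(2)) + (0) + (0)] = 0/16 = 0
  <chi_2*chi_7, chi_5> = (1/16)[1*(2)*conj(2) + 1*(-2)*conj(-2) + 2*(-sqrt(2))*conj(sqrt(2)) + 2*(0)*conj(0) + 2*(sqrt(2))*conj(-sqrt(2)) + 4*(0)*conj(0) + 4*(0)*conj(0)]
      = (1/16)[(4) + (4) + (-4) + (0) + (-4) + (0) + (0)] = 0/16 = 0
  <chi_2*chi_7, chi_6> = (1/16)[1*(2)*conj(2) + 1*(-2)*conj(2) + 2*(-sqrt(2))*conj(0) + 2*(0)*conj(-2) + 2*(sqrt(2))*conj(0) + 4*(0)*conj(0) + 4*(0)*conj(0)]
      = (1/16)[(4) + (-4) + (0) + (0) + (0) + (0) + (0)] = 0/16 = 0
  <chi_2*chi_7, chi_7> = (1/16)[1*(2)*conj(2) + 1*(-2)*conj(-2) + 2*(-sqrt(2))*conj(-sqrt(2)) + 2*(0)*conj(0) + 2*(sqrt(2))*conj(sqrt(2)) + 4*(0)*conj(0) + 4*(0)*conj(0)]
      = (1/16)[(4) + (4) + (4) + (0) + (4) + (0) + (0)] = 16/16 = 1
Hence the multiplicities are chi_7: 1. Dimension check: dim(chi_2)*dim(chi_7) = 1*2 = 2 and sum (mult * dim) = 1*2 = 2.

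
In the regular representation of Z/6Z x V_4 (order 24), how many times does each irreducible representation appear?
Each irreducible V_i of dimension d_i appears with multiplicity d_i, i.e. rho_reg = (direct sum over all irreducibles V_i) d_i V_i. The irreducible dimensions for Z/6Z x V_4 are 1, 1, 1, 1, 1, 1, 1, 1, 1, 1, 1, 1, 1, 1, 1, 1, 1, 1, 1, 1, 1, 1, 1, 1: 24 irreducibles of dimension 1, each with multiplicity 1. Total dimension 24*1*1 = 24 = |G|.

Reasoning: General theorem: in the regular representation of a finite group G, each irreducible appears with multiplicity equal to its dimension. Check: dim(rho_reg) = sum d_i^2 = 1 + 1 + 1 + 1 + 1 + 1 + 1 + 1 + 1 + 1 + 1 + 1 + 1 + 1 + 1 + 1 + 1 + 1 + 1 + 1 + 1 + 1 + 1 + 1 = 24 = |G|.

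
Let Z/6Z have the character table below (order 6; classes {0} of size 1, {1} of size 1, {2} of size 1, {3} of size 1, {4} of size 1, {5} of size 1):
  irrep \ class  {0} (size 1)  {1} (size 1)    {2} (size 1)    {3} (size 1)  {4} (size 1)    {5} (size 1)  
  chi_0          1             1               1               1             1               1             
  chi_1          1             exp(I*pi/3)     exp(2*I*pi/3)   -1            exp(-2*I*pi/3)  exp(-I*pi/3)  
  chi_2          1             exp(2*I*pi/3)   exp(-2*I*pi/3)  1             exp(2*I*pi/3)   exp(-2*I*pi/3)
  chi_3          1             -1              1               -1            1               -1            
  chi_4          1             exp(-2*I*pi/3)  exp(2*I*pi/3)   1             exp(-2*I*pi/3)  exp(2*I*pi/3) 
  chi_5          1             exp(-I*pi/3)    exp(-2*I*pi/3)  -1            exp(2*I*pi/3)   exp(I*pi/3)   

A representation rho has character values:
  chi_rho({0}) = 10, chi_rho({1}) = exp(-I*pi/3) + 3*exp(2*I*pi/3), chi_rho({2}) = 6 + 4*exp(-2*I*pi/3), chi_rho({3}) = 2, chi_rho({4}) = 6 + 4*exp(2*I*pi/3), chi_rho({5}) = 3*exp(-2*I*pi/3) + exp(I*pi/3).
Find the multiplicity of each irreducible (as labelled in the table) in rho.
Multiplicities: chi_0: 3, chi_1: 0, chi_2: 3, chi_3: 3, chi_4: 0, chi_5: 1.

Working: Use <chi_rho, chi> = (1/|G|) sum_C |C| * chi_rho(C) * conj(chi(C)) with |G| = 6 for each irreducible chi in the table:
  <chi_rho, chi_0> = (1/6)[1*(10)*conj(1) + 1*(exp(-I*pi/3) + 3*exp(2*I*pi/3))*conj(1) + 1*(6 + 4*exp(-2*I*pi/3))*conj(1) + 1*(2)*conj(1) + 1*(6 + 4*exp(2*I*pi/3))*conj(1) + 1*(3*exp(-2*I*pi/3) + exp(I*pi/3))*conj(1)]
      = (1/6)[(10) + (exp(-I*pi/3) + 3*exp(2*I*pi/3)) + (6 + 4*exp(-2*I*pi/3)) + (2) + (6 + 4*exp(2*I*pi/3)) + (3*exp(-2*I*pi/3) + exp(I*pi/3))] = 18/6 = 3
  <chi_rho, chi_1> = (1/6)[1*(10)*conj(1) + 1*(exp(-I*pi/3) + 3*exp(2*I*pi/3))*conj(exp(I*pi/3)) + 1*(6 + 4*exp(-2*I*pi/3))*conj(exp(2*I*pi/3)) + 1*(2)*conj(-1) + 1*(6 + 4*exp(2*I*pi/3))*conj(exp(-2*I*pi/3)) + 1*(3*exp(-2*I*pi/3) + exp(I*pi/3))*conj(exp(-I*pi/3))]
      = (1/6)[(10) + (exp(-2*I*pi/3) + 3*exp(I*pi/3)) + (6*exp(-2*I*pi/3) + 4*exp(2*I*pi/3)) + (-2) + (4*exp(-2*I*pi/3) + 6*exp(2*I*pi/3)) + (3*exp(-I*pi/3) + exp(2*I*pi/3))] = 0/6 = 0
  <chi_rho, chi_2> = (1/6)[1*(10)*conj(1) + 1*(exp(-I*pi/3) + 3*exp(2*I*pi/3))*conj(exp(2*I*pi/3)) + 1*(6 + 4*exp(-2*I*pi/3))*conj(exp(-2*I*pi/3)) + 1*(2)*conj(1) + 1*(6 + 4*exp(2*I*pi/3))*conj(exp(2*I*pi/3)) + 1*(3*exp(-2*I*pi/3) + exp(I*pi/3))*conj(exp(-2*I*pi/3))]
      = (1/6)[(10) + (2) + (4 + 6*exp(2*I*pi/3)) + (2) + (4 + 6*exp(-2*I*pi/3)) + (2)] = 18/6 = 3
  <chi_rho, chi_3> = (1/6)[1*(10)*conj(1) + 1*(exp(-I*pi/3) + 3*exp(2*I*pi/3))*conj(-1) + 1*(6 + 4*exp(-2*I*pi/3))*conj(1) + 1*(2)*conj(-1) + 1*(6 + 4*exp(2*I*pi/3))*conj(1) + 1*(3*exp(-2*I*pi/3) + exp(I*pi/3))*conj(-1)]
      = (1/6)[(10) + (-3*exp(2*I*pi/3) - exp(-I*pi/3)) + (6 + 4*exp(-2*I*pi/3)) + (-2) + (6 + 4*exp(2*I*pi/3)) + (-exp(I*pi/3) - 3*exp(-2*I*pi/3))] = 18/6 = 3
  <chi_rho, chi_4> = (1/6)[1*(10)*conj(1) + 1*(exp(-I*pi/3) + 3*exp(2*I*pi/3))*conj(exp(-2*I*pi/3)) + 1*(6 + 4*exp(-2*I*pi/3))*conj(exp(2*I*pi/3)) + 1*(2)*conj(1) + 1*(6 + 4*exp(2*I*pi/3))*conj(exp(-2*I*pi/3)) + 1*(3*exp(-2*I*pi/3) + exp(I*pi/3))*conj(exp(2*I*pi/3))]
      = (1/6)[(10) + (3*exp(-2*I*pi/3) + exp(I*pi/3)) + (6*exp(-2*I*pi/3) + 4*exp(2*I*pi/3)) + (2) + (4*exp(-2*I*pi/3) + 6*exp(2*I*pi/3)) + (exp(-I*pi/3) + 3*exp(2*I*pi/3))] = 0/6 = 0
  <chi_rho, chi_5> = (1/6)[1*(10)*conj(1) + 1*(exp(-I*pi/3) + 3*exp(2*I*pi/3))*conj(exp(-I*pi/3)) + 1*(6 + 4*exp(-2*I*pi/3))*conj(exp(-2*I*pi/3)) + 1*(2)*conj(-1) + 1*(6 + 4*exp(2*I*pi/3))*conj(exp(2*I*pi/3)) + 1*(3*exp(-2*I*pi/3) + exp(I*pi/3))*conj(exp(I*pi/3))]
      = (1/6)[(10) + (-2) + (4 + 6*exp(2*I*pi/3)) + (-2) + (4 + 6*exp(-2*I*pi/3)) + (-2)] = 6/6 = 1
(Exp terms are combined using exp(i*s)*conj(exp(i*t)) = exp(i*(s-t)), and sums of them are collapsed using the identity that for every m > 1 the m distinct m-th roots of unity sum to 0, e.g. 1 + exp(2*I*pi/3) + exp(-2*I*pi/3) = 0.)
Dimension check: dim(rho) = sum (mult * dim) = 3*1 + 0*1 + 3*1 + 3*1 + 0*1 + 1*1 = 10 = chi_rho(e) = 10.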